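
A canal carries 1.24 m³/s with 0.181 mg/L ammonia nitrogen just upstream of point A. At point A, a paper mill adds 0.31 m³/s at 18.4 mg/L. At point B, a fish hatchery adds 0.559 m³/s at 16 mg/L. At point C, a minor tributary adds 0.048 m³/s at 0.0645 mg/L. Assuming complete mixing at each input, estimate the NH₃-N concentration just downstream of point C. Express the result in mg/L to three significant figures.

6.90 mg/L

After input A: C = (1.24·0.181 + 0.31·18.4) / 1.55 = 3.825 mg/L.
After input B: C = (1.55·3.825 + 0.559·16) / 2.109 = 7.052 mg/L.
After input C: C = (2.109·7.052 + 0.048·0.0645) / 2.157 = 6.896 mg/L.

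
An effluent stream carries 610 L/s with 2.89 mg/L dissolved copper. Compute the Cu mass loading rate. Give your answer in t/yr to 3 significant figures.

55.6 t/yr

610 L/s = 0.61 m³/s.
Mass flux = Q·C = 0.61 m³/s × 2.89 g/m³ = 1.763 g/s.
= 1.763 g/s × 31.56 = 55.63 t/yr.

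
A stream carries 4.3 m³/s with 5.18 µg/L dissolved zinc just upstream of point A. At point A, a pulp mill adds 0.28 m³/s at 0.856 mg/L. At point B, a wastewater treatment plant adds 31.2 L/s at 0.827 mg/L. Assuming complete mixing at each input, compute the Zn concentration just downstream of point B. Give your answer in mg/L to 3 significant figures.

5.18 µg/L = 0.00518 mg/L.
After input A: C = (4.3·0.00518 + 0.28·0.856) / 4.58 = 0.0572 mg/L.
31.2 L/s = 0.0312 m³/s.
After input B: C = (4.58·0.0572 + 0.0312·0.827) / 4.611 = 0.0624 mg/L.

0.0624 mg/L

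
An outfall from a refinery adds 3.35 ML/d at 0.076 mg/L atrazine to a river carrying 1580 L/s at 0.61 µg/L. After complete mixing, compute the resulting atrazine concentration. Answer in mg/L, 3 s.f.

3.35 ML/d = 0.03877 m³/s.
1580 L/s = 1.58 m³/s.
0.61 µg/L = 0.00061 mg/L.
Flow-weighted mixing gives C = (0.03877·0.076 + 1.58·0.00061) / (0.03877 + 1.58) = 0.003911/1.619 = 0.002416 mg/L.

0.00242 mg/L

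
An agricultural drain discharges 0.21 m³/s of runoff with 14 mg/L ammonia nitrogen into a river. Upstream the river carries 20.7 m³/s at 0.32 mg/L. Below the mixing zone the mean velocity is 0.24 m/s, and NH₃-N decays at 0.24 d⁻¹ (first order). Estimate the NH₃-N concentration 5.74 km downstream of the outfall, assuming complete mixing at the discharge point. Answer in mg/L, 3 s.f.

0.428 mg/L

After complete mixing, C₀ = (0.21·14 + 20.7·0.32) / 20.91 = 0.4574 mg/L.
Travel time t = 5740 m / 0.24 m/s = 2.392e+04 s = 0.2768 d.
C = 0.4574·exp(−0.24·0.2768) = 0.4574·0.9357 = 0.428 mg/L.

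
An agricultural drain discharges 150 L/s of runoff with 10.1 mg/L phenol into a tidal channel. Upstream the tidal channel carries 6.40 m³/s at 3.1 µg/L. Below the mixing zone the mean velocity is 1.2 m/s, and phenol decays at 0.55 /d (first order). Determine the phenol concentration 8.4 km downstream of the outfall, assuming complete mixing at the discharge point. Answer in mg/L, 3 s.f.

150 L/s = 0.15 m³/s.
3.1 µg/L = 0.0031 mg/L.
After complete mixing, C₀ = (0.15·10.1 + 6.4·0.0031) / 6.55 = 0.2343 mg/L.
Travel time t = 8400 m / 1.2 m/s = 7000 s = 0.08102 d.
C = 0.2343·exp(−0.55·0.08102) = 0.2343·0.9564 = 0.2241 mg/L.

0.224 mg/L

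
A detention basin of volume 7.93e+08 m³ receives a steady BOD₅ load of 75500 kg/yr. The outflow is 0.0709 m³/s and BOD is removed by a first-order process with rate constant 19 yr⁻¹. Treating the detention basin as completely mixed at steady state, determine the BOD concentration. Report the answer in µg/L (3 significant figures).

5.01 µg/L

Outflow Q = 0.0709 m³/s × 3.156e+07 s/yr = 2.237e+06 m³/yr.
Steady-state CSTR mass balance: W = Q·C + k·V·C, so C = W/(Q + kV).
Q + kV = 2.237e+06 + 19·7.93e+08 = 1.507e+10 m³/yr.
C = 75500/1.507e+10 = 5.01e-06 kg/m³ = 0.00501 mg/L = 5.01 µg/L.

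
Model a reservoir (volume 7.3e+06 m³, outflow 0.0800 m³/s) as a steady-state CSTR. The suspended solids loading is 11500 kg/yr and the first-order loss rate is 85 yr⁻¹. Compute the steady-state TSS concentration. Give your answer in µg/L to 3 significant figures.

Outflow Q = 0.0800 m³/s × 3.156e+07 s/yr = 2.525e+06 m³/yr.
Steady-state CSTR mass balance: W = Q·C + k·V·C, so C = W/(Q + kV).
Q + kV = 2.525e+06 + 85·7.3e+06 = 6.23e+08 m³/yr.
C = 11500/6.23e+08 = 1.846e-05 kg/m³ = 0.01846 mg/L = 18.46 µg/L.

18.5 µg/L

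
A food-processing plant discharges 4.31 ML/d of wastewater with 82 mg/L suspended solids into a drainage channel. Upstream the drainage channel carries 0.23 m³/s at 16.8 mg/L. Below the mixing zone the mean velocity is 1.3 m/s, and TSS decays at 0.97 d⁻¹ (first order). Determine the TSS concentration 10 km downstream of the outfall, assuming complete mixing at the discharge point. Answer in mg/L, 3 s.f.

4.31 ML/d = 0.04988 m³/s.
After complete mixing, C₀ = (0.04988·82 + 0.23·16.8) / 0.2799 = 28.42 mg/L.
Travel time t = 1e+04 m / 1.3 m/s = 7692 s = 0.08903 d.
C = 28.42·exp(−0.97·0.08903) = 28.42·0.9173 = 26.07 mg/L.

26.1 mg/L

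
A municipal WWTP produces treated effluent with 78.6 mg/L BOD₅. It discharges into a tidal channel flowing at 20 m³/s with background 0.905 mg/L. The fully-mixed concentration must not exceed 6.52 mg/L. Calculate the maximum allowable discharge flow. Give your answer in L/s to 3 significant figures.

1560 L/s

Mass balance at complete mixing: C_std·(Q_w + Q_r) = Q_w·C_e + Q_r·C_b.
Rearranging, Q_w = Q_r·(C_std − C_b)/(C_e − C_std) = 20·(6.52 − 0.905) / (78.6 − 6.52) = 1.558 m³/s.
= 1558 L/s.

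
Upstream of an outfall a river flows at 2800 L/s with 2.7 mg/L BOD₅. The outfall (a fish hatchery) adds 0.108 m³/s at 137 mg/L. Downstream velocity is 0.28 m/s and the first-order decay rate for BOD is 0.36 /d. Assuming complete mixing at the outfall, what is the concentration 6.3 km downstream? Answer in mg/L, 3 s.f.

2800 L/s = 2.8 m³/s.
After complete mixing, C₀ = (0.108·137 + 2.8·2.7) / 2.908 = 7.688 mg/L.
Travel time t = 6300 m / 0.28 m/s = 2.25e+04 s = 0.2604 d.
C = 7.688·exp(−0.36·0.2604) = 7.688·0.9105 = 7 mg/L.

7.00 mg/L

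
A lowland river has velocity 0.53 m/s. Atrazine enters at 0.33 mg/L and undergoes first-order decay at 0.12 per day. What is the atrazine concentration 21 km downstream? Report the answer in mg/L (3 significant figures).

0.312 mg/L

Travel time t = 21 km / 0.53 m/s = 2.1e+04/0.53 = 3.962e+04 s = 0.4586 d.
First-order decay: C = 0.33·exp(−0.12·0.4586) = 0.33·0.9465 = 0.3123 mg/L.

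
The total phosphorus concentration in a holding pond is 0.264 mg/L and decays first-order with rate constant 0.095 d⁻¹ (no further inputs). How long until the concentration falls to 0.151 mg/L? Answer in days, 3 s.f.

5.88 d

t = ln(C₀/C)/k = ln(0.264/0.151)/0.095 = 0.5587/0.095 = 5.881 d.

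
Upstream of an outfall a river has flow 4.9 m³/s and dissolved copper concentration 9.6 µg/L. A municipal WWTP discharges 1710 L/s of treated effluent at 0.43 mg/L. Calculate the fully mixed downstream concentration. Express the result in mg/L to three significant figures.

1710 L/s = 1.71 m³/s.
9.6 µg/L = 0.0096 mg/L.
By mass balance at complete mixing, C = (1.71·0.43 + 4.9·0.0096) / (1.71 + 4.9) = 0.7823/6.61 = 0.1184 mg/L.

0.118 mg/L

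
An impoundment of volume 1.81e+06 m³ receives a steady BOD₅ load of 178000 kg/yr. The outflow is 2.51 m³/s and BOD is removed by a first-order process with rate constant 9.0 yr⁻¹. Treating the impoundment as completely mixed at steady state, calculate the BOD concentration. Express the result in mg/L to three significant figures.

Outflow Q = 2.51 m³/s × 3.156e+07 s/yr = 7.921e+07 m³/yr.
Steady-state CSTR mass balance: W = Q·C + k·V·C, so C = W/(Q + kV).
Q + kV = 7.921e+07 + 9.0·1.81e+06 = 9.55e+07 m³/yr.
C = 178000/9.55e+07 = 0.001864 kg/m³ = 1.864 mg/L.

1.86 mg/L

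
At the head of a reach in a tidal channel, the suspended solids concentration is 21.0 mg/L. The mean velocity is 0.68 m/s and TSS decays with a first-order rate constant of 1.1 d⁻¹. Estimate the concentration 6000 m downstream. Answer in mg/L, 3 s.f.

Travel time t = 6000 m / 0.68 m/s = 6000/0.68 = 8824 s = 0.1021 d.
First-order decay: C = 21.0·exp(−1.1·0.1021) = 21.0·0.8937 = 18.77 mg/L.

18.8 mg/L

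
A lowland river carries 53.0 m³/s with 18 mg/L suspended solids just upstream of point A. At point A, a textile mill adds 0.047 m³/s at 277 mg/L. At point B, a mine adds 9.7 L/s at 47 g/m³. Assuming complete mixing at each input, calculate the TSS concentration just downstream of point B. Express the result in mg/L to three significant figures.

18.2 mg/L

After input A: C = (53·18 + 0.047·277) / 53.05 = 18.23 mg/L.
9.7 L/s = 0.0097 m³/s.
After input B: C = (53.05·18.23 + 0.0097·47) / 53.06 = 18.23 mg/L.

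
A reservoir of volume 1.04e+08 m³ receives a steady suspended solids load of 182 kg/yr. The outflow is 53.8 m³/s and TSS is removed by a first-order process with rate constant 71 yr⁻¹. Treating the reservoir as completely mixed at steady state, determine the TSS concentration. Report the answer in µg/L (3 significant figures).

Outflow Q = 53.8 m³/s × 3.156e+07 s/yr = 1.698e+09 m³/yr.
Steady-state CSTR mass balance: W = Q·C + k·V·C, so C = W/(Q + kV).
Q + kV = 1.698e+09 + 71·1.04e+08 = 9.082e+09 m³/yr.
C = 182/9.082e+09 = 2.004e-08 kg/m³ = 2.004e-05 mg/L = 0.02004 µg/L.

0.0200 µg/L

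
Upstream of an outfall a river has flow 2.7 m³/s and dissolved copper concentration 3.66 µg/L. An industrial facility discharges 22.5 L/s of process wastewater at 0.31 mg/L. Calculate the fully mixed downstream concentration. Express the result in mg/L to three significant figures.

22.5 L/s = 0.0225 m³/s.
3.66 µg/L = 0.00366 mg/L.
Conservation of mass across the mixing zone: C = (0.0225·0.31 + 2.7·0.00366) / (0.0225 + 2.7) = 0.01686/2.723 = 0.006192 mg/L.

0.00619 mg/L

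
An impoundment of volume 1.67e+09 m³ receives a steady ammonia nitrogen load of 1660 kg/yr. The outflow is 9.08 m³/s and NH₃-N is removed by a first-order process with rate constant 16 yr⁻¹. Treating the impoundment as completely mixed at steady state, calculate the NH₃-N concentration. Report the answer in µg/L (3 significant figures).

0.0615 µg/L

Outflow Q = 9.08 m³/s × 3.156e+07 s/yr = 2.865e+08 m³/yr.
Steady-state CSTR mass balance: W = Q·C + k·V·C, so C = W/(Q + kV).
Q + kV = 2.865e+08 + 16·1.67e+09 = 2.701e+10 m³/yr.
C = 1660/2.701e+10 = 6.147e-08 kg/m³ = 6.147e-05 mg/L = 0.06147 µg/L.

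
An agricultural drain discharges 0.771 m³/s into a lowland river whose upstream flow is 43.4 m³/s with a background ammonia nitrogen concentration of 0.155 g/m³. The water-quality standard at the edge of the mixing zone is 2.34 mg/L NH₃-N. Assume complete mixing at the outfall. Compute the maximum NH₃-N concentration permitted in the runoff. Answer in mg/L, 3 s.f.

125 mg/L

Mass balance: 2.34·44.17 = 0.771·Cₑ + 43.4·0.155.
Cₑ = (103.4 − 6.727) / 0.771 = 125.3 mg/L.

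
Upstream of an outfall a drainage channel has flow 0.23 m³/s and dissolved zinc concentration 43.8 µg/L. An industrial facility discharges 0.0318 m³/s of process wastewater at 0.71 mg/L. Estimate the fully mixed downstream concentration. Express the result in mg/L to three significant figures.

43.8 µg/L = 0.0438 mg/L.
Flow-weighted mixing gives C = (0.0318·0.71 + 0.23·0.0438) / (0.0318 + 0.23) = 0.03265/0.2618 = 0.1247 mg/L.

0.125 mg/L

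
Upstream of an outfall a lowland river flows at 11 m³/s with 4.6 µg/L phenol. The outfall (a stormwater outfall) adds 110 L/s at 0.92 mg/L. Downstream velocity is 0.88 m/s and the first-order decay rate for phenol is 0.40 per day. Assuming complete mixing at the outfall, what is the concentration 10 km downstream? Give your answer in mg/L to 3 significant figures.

0.0130 mg/L

110 L/s = 0.11 m³/s.
4.6 µg/L = 0.0046 mg/L.
After complete mixing, C₀ = (0.11·0.92 + 11·0.0046) / 11.11 = 0.01366 mg/L.
Travel time t = 1e+04 m / 0.88 m/s = 1.136e+04 s = 0.1315 d.
C = 0.01366·exp(−0.40·0.1315) = 0.01366·0.9488 = 0.01296 mg/L.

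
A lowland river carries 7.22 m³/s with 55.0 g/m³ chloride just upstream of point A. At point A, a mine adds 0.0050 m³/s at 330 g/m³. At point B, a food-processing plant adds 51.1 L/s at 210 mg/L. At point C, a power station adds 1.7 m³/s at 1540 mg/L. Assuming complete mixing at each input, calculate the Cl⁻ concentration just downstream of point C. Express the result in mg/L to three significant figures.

337 mg/L

After input A: C = (7.22·55 + 0.005·330) / 7.225 = 55.19 mg/L.
51.1 L/s = 0.0511 m³/s.
After input B: C = (7.225·55.19 + 0.0511·210) / 7.276 = 56.28 mg/L.
After input C: C = (7.276·56.28 + 1.7·1540) / 8.976 = 337.3 mg/L.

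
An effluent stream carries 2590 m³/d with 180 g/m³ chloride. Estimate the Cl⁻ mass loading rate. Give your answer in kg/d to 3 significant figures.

466 kg/d

2590 m³/d = 0.02998 m³/s.
Mass flux = Q·C = 0.02998 m³/s × 180 g/m³ = 5.396 g/s.
= 5.396 g/s × 86.4 = 466.2 kg/d.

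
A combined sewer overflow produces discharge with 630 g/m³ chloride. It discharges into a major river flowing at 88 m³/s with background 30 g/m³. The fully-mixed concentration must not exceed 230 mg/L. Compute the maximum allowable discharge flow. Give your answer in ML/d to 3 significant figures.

Mass balance at complete mixing: C_std·(Q_w + Q_r) = Q_w·C_e + Q_r·C_b.
Rearranging, Q_w = Q_r·(C_std − C_b)/(C_e − C_std) = 88·(230 − 30) / (630 − 230) = 44 m³/s.
= 3802 ML/d.

3800 ML/d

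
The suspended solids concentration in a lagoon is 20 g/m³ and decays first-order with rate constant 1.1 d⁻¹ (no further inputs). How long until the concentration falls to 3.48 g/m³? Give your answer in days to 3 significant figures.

1.59 d

t = ln(C₀/C)/k = ln(20/3.48)/1.1 = 1.749/1.1 = 1.59 d.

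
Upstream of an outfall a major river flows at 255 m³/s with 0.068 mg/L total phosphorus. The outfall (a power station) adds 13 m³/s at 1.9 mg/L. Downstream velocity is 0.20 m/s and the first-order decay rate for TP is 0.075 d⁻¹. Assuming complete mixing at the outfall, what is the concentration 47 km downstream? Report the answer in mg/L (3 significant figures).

After complete mixing, C₀ = (13·1.9 + 255·0.068) / 268 = 0.1569 mg/L.
Travel time t = 4.7e+04 m / 0.20 m/s = 2.35e+05 s = 2.72 d.
C = 0.1569·exp(−0.075·2.72) = 0.1569·0.8155 = 0.1279 mg/L.

0.128 mg/L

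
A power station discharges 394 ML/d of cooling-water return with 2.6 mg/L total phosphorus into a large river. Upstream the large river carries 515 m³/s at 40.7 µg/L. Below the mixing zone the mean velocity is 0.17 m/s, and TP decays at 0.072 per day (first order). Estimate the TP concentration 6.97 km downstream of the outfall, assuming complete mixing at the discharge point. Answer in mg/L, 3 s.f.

394 ML/d = 4.56 m³/s.
40.7 µg/L = 0.0407 mg/L.
After complete mixing, C₀ = (4.56·2.6 + 515·0.0407) / 519.6 = 0.06316 mg/L.
Travel time t = 6970 m / 0.17 m/s = 4.1e+04 s = 0.4745 d.
C = 0.06316·exp(−0.072·0.4745) = 0.06316·0.9664 = 0.06104 mg/L.

0.0610 mg/L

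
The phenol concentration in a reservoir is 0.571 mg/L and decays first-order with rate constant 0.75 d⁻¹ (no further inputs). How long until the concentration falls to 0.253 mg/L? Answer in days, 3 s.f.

t = ln(C₀/C)/k = ln(0.571/0.253)/0.75 = 0.814/0.75 = 1.085 d.

1.09 d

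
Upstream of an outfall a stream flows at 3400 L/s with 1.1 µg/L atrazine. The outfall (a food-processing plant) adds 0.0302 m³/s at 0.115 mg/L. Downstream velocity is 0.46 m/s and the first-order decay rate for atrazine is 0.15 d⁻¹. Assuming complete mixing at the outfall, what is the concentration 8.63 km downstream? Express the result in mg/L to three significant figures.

0.00204 mg/L

3400 L/s = 3.4 m³/s.
1.1 µg/L = 0.0011 mg/L.
After complete mixing, C₀ = (0.0302·0.115 + 3.4·0.0011) / 3.43 = 0.002103 mg/L.
Travel time t = 8630 m / 0.46 m/s = 1.876e+04 s = 0.2171 d.
C = 0.002103·exp(−0.15·0.2171) = 0.002103·0.968 = 0.002035 mg/L.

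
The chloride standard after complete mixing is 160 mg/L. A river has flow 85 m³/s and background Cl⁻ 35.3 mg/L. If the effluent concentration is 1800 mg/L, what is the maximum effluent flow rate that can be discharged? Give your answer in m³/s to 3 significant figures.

6.46 m³/s

Mass balance at complete mixing: C_std·(Q_w + Q_r) = Q_w·C_e + Q_r·C_b.
Rearranging, Q_w = Q_r·(C_std − C_b)/(C_e − C_std) = 85·(160 − 35.3) / (1800 − 160) = 6.463 m³/s.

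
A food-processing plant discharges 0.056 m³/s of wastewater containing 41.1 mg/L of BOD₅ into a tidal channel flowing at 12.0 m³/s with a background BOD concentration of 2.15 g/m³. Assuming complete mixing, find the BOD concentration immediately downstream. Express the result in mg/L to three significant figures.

2.33 mg/L

Flow-weighted mixing gives C = (0.056·41.1 + 12·2.15) / (0.056 + 12) = 28.1/12.06 = 2.331 mg/L.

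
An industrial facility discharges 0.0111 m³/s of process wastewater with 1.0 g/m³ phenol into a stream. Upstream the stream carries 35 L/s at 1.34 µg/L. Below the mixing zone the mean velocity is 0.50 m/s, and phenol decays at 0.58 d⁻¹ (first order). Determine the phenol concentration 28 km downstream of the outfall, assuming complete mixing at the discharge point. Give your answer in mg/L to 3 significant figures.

35 L/s = 0.035 m³/s.
1.34 µg/L = 0.00134 mg/L.
After complete mixing, C₀ = (0.0111·1 + 0.035·0.00134) / 0.0461 = 0.2418 mg/L.
Travel time t = 2.8e+04 m / 0.50 m/s = 5.6e+04 s = 0.6481 d.
C = 0.2418·exp(−0.58·0.6481) = 0.2418·0.6867 = 0.166 mg/L.

0.166 mg/L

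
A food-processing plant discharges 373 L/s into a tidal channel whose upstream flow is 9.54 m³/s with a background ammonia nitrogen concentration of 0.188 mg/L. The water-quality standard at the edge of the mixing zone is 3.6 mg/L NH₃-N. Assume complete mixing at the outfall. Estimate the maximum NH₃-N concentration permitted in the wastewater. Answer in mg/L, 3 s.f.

373 L/s = 0.373 m³/s.
Mass balance: 3.6·9.913 = 0.373·Cₑ + 9.54·0.188.
Cₑ = (35.69 − 1.794) / 0.373 = 90.87 mg/L.

90.9 mg/L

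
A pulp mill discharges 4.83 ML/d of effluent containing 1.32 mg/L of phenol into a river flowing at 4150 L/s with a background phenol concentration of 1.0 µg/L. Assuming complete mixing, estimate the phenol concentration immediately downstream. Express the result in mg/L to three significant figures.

0.0185 mg/L

4.83 ML/d = 0.0559 m³/s.
4150 L/s = 4.15 m³/s.
1.0 µg/L = 0.001 mg/L.
Conservation of mass across the mixing zone: C = (0.0559·1.32 + 4.15·0.001) / (0.0559 + 4.15) = 0.07794/4.206 = 0.01853 mg/L.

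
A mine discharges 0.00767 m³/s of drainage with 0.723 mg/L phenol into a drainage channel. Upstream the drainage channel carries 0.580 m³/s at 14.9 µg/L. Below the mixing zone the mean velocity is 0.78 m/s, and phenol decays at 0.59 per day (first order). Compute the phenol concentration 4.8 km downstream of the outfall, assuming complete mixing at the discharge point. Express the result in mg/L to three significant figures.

0.0231 mg/L

14.9 µg/L = 0.0149 mg/L.
After complete mixing, C₀ = (0.00767·0.723 + 0.58·0.0149) / 0.5877 = 0.02414 mg/L.
Travel time t = 4800 m / 0.78 m/s = 6154 s = 0.07123 d.
C = 0.02414·exp(−0.59·0.07123) = 0.02414·0.9588 = 0.02315 mg/L.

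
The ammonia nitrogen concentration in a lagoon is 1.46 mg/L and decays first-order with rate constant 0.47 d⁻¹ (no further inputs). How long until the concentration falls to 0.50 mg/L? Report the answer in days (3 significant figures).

t = ln(C₀/C)/k = ln(1.46/0.50)/0.47 = 1.072/0.47 = 2.28 d.

2.28 d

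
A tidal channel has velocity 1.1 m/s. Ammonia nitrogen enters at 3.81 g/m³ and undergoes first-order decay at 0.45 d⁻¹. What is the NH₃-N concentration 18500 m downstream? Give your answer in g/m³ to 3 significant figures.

3.49 g/m³

Travel time t = 18500 m / 1.1 m/s = 1.85e+04/1.1 = 1.682e+04 s = 0.1947 d.
First-order decay: C = 3.81·exp(−0.45·0.1947) = 3.81·0.9161 = 3.49 g/m³.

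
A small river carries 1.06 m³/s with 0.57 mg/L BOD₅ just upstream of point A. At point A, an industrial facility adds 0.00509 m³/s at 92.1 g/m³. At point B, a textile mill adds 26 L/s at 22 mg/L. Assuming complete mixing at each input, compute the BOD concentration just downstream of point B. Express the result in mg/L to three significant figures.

1.51 mg/L

After input A: C = (1.06·0.57 + 0.00509·92.1) / 1.065 = 1.007 mg/L.
26 L/s = 0.026 m³/s.
After input B: C = (1.065·1.007 + 0.026·22) / 1.091 = 1.508 mg/L.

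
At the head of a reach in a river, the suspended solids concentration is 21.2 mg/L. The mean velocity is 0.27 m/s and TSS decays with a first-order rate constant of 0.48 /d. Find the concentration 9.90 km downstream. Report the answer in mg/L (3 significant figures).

17.3 mg/L

Travel time t = 9.90 km / 0.27 m/s = 9900/0.27 = 3.667e+04 s = 0.4244 d.
First-order decay: C = 21.2·exp(−0.48·0.4244) = 21.2·0.8157 = 17.29 mg/L.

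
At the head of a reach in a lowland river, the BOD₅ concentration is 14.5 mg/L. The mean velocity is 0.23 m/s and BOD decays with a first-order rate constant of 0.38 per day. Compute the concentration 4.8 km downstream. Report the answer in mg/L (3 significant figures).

Travel time t = 4.8 km / 0.23 m/s = 4800/0.23 = 2.087e+04 s = 0.2415 d.
First-order decay: C = 14.5·exp(−0.38·0.2415) = 14.5·0.9123 = 13.23 mg/L.

13.2 mg/L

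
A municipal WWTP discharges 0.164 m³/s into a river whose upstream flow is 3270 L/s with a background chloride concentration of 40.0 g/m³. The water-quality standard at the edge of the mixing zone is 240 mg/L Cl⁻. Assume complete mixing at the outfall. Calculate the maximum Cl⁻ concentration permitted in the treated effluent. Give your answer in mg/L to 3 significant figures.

4230 mg/L

3270 L/s = 3.27 m³/s.
Mass balance: 240·3.434 = 0.164·Cₑ + 3.27·40.
Cₑ = (824.2 − 130.8) / 0.164 = 4228 mg/L.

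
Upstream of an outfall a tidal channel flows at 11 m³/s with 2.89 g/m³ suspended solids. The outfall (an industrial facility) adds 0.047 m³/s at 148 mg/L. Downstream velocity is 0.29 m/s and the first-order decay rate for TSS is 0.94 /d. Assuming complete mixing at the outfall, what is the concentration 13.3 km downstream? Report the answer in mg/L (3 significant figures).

After complete mixing, C₀ = (0.047·148 + 11·2.89) / 11.05 = 3.507 mg/L.
Travel time t = 1.33e+04 m / 0.29 m/s = 4.586e+04 s = 0.5308 d.
C = 3.507·exp(−0.94·0.5308) = 3.507·0.6072 = 2.13 mg/L.

2.13 mg/L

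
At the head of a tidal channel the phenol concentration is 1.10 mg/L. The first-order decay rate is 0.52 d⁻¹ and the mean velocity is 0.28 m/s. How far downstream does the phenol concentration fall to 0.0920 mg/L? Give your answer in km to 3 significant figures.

From C = C₀·e^(−kt), t = ln(C₀/C)/k = ln(1.10/0.0920)/0.52 = 2.481/0.52 = 4.772 d.
Distance = v·t = 0.28 m/s × 4.123e+05 s = 1.154e+05 m = 115.4 km.

115 km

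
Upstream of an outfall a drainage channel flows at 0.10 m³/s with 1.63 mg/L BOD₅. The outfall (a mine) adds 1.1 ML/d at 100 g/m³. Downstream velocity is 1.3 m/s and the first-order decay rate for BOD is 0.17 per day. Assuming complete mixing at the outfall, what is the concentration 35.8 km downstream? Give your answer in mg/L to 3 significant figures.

1.1 ML/d = 0.01273 m³/s.
After complete mixing, C₀ = (0.01273·100 + 0.1·1.63) / 0.1127 = 12.74 mg/L.
Travel time t = 3.58e+04 m / 1.3 m/s = 2.754e+04 s = 0.3187 d.
C = 12.74·exp(−0.17·0.3187) = 12.74·0.9473 = 12.07 mg/L.

12.1 mg/L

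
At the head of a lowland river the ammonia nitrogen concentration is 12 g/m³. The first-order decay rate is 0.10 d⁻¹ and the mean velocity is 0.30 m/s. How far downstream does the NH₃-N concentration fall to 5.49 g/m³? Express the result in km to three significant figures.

From C = C₀·e^(−kt), t = ln(C₀/C)/k = ln(12/5.49)/0.10 = 0.782/0.10 = 7.82 d.
Distance = v·t = 0.30 m/s × 6.756e+05 s = 2.027e+05 m = 202.7 km.

203 km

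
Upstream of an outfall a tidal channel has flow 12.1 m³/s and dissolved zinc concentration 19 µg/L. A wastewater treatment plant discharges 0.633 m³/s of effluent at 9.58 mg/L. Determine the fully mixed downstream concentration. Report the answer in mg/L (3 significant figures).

19 µg/L = 0.019 mg/L.
Flow-weighted mixing gives C = (0.633·9.58 + 12.1·0.019) / (0.633 + 12.1) = 6.294/12.73 = 0.4943 mg/L.

0.494 mg/L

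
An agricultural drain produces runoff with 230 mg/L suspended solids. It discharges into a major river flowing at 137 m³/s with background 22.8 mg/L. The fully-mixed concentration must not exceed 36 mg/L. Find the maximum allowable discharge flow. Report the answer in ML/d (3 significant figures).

805 ML/d

Mass balance at complete mixing: C_std·(Q_w + Q_r) = Q_w·C_e + Q_r·C_b.
Rearranging, Q_w = Q_r·(C_std − C_b)/(C_e − C_std) = 137·(36 − 22.8) / (230 − 36) = 9.322 m³/s.
= 805.4 ML/d.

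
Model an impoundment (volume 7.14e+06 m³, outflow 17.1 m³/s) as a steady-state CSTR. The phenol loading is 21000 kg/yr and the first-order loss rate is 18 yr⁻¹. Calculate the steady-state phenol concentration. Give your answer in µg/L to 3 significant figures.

Outflow Q = 17.1 m³/s × 3.156e+07 s/yr = 5.396e+08 m³/yr.
Steady-state CSTR mass balance: W = Q·C + k·V·C, so C = W/(Q + kV).
Q + kV = 5.396e+08 + 18·7.14e+06 = 6.682e+08 m³/yr.
C = 21000/6.682e+08 = 3.143e-05 kg/m³ = 0.03143 mg/L = 31.43 µg/L.

31.4 µg/L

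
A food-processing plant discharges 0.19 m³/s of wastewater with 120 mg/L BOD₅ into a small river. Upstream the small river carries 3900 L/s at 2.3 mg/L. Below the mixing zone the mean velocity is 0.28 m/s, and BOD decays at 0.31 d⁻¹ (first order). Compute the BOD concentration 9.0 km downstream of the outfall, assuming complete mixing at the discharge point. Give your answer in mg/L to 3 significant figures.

3900 L/s = 3.9 m³/s.
After complete mixing, C₀ = (0.19·120 + 3.9·2.3) / 4.09 = 7.768 mg/L.
Travel time t = 9000 m / 0.28 m/s = 3.214e+04 s = 0.372 d.
C = 7.768·exp(−0.31·0.372) = 7.768·0.8911 = 6.922 mg/L.

6.92 mg/L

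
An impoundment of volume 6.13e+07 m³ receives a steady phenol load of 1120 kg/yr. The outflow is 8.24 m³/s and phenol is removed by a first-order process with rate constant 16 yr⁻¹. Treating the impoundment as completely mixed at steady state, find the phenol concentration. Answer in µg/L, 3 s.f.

0.903 µg/L

Outflow Q = 8.24 m³/s × 3.156e+07 s/yr = 2.6e+08 m³/yr.
Steady-state CSTR mass balance: W = Q·C + k·V·C, so C = W/(Q + kV).
Q + kV = 2.6e+08 + 16·6.13e+07 = 1.241e+09 m³/yr.
C = 1120/1.241e+09 = 9.026e-07 kg/m³ = 0.0009026 mg/L = 0.9026 µg/L.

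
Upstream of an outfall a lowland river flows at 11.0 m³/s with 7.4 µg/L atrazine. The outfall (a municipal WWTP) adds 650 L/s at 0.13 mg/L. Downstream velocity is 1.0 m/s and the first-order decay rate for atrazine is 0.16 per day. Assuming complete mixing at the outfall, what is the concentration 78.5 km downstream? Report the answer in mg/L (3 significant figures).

650 L/s = 0.65 m³/s.
7.4 µg/L = 0.0074 mg/L.
After complete mixing, C₀ = (0.65·0.13 + 11·0.0074) / 11.65 = 0.01424 mg/L.
Travel time t = 7.85e+04 m / 1.0 m/s = 7.85e+04 s = 0.9086 d.
C = 0.01424·exp(−0.16·0.9086) = 0.01424·0.8647 = 0.01231 mg/L.

0.0123 mg/L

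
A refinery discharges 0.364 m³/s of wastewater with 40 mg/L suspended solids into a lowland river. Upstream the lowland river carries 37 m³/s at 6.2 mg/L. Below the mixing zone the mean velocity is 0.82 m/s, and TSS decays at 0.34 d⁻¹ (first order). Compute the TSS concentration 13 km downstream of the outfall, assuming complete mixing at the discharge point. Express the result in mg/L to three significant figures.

After complete mixing, C₀ = (0.364·40 + 37·6.2) / 37.36 = 6.529 mg/L.
Travel time t = 1.3e+04 m / 0.82 m/s = 1.585e+04 s = 0.1835 d.
C = 6.529·exp(−0.34·0.1835) = 6.529·0.9395 = 6.134 mg/L.

6.13 mg/L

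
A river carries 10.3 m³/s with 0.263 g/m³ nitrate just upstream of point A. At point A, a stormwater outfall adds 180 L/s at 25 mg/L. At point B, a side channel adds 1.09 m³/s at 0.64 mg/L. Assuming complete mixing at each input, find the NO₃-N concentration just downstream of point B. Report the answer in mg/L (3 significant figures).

0.683 mg/L

180 L/s = 0.18 m³/s.
After input A: C = (10.3·0.263 + 0.18·25) / 10.48 = 0.6879 mg/L.
After input B: C = (10.48·0.6879 + 1.09·0.64) / 11.57 = 0.6834 mg/L.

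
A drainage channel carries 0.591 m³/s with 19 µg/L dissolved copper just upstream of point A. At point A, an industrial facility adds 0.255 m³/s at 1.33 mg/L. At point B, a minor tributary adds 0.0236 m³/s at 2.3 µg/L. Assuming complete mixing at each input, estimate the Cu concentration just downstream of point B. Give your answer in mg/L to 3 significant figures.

0.403 mg/L

19 µg/L = 0.019 mg/L.
After input A: C = (0.591·0.019 + 0.255·1.33) / 0.846 = 0.4142 mg/L.
2.3 µg/L = 0.0023 mg/L.
After input B: C = (0.846·0.4142 + 0.0236·0.0023) / 0.8696 = 0.403 mg/L.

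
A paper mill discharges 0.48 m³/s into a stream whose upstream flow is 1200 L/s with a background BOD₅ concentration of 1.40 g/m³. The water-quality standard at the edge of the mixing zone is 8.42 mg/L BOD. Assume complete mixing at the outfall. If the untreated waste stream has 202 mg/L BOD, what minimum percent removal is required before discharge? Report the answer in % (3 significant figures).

1200 L/s = 1.2 m³/s.
Mass balance: 8.42·1.68 = 0.48·Cₑ + 1.2·1.4.
Cₑ = (14.15 − 1.68) / 0.48 = 25.97 mg/L.
Required removal = 1 − 25.97/202 = 87.14 %.

87.1 %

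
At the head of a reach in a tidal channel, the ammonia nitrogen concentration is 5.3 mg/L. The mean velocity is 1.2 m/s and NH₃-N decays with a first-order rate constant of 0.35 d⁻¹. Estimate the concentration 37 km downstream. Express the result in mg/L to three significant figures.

Travel time t = 37 km / 1.2 m/s = 3.7e+04/1.2 = 3.083e+04 s = 0.3569 d.
First-order decay: C = 5.3·exp(−0.35·0.3569) = 5.3·0.8826 = 4.678 mg/L.

4.68 mg/L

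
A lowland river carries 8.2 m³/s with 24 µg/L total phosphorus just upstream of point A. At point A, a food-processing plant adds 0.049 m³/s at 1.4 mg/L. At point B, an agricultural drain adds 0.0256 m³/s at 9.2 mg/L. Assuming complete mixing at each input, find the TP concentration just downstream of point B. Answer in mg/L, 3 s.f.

24 µg/L = 0.024 mg/L.
After input A: C = (8.2·0.024 + 0.049·1.4) / 8.249 = 0.03217 mg/L.
After input B: C = (8.249·0.03217 + 0.0256·9.2) / 8.275 = 0.06054 mg/L.

0.0605 mg/L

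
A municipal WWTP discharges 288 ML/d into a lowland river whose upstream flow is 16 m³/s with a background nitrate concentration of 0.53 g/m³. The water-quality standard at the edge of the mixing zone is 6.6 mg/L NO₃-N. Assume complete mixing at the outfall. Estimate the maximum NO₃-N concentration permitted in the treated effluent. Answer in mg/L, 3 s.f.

288 ML/d = 3.333 m³/s.
Mass balance: 6.6·19.33 = 3.333·Cₑ + 16·0.53.
Cₑ = (127.6 − 8.48) / 3.333 = 35.74 mg/L.

35.7 mg/L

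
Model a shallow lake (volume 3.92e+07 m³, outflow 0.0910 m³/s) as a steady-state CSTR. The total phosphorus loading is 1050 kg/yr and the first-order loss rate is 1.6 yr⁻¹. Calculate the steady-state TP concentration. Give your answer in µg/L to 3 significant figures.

Outflow Q = 0.0910 m³/s × 3.156e+07 s/yr = 2.872e+06 m³/yr.
Steady-state CSTR mass balance: W = Q·C + k·V·C, so C = W/(Q + kV).
Q + kV = 2.872e+06 + 1.6·3.92e+07 = 6.559e+07 m³/yr.
C = 1050/6.559e+07 = 1.601e-05 kg/m³ = 0.01601 mg/L = 16.01 µg/L.

16.0 µg/L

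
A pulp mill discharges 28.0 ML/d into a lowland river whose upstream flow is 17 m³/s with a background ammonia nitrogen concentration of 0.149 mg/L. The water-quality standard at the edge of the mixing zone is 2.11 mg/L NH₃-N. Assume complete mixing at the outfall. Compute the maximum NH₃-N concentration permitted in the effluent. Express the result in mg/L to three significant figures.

105 mg/L

28.0 ML/d = 0.3241 m³/s.
Mass balance: 2.11·17.32 = 0.3241·Cₑ + 17·0.149.
Cₑ = (36.55 − 2.533) / 0.3241 = 105 mg/L.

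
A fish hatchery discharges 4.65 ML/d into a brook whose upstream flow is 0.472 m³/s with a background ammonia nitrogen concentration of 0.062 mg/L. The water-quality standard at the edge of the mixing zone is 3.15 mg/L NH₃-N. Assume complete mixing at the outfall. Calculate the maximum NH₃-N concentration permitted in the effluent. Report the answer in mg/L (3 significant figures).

4.65 ML/d = 0.05382 m³/s.
Mass balance: 3.15·0.5258 = 0.05382·Cₑ + 0.472·0.062.
Cₑ = (1.656 − 0.02926) / 0.05382 = 30.23 mg/L.

30.2 mg/L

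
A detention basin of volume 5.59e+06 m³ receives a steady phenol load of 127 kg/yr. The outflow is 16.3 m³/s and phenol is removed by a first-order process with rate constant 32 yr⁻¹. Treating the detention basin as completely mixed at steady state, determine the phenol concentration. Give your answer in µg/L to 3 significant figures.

Outflow Q = 16.3 m³/s × 3.156e+07 s/yr = 5.144e+08 m³/yr.
Steady-state CSTR mass balance: W = Q·C + k·V·C, so C = W/(Q + kV).
Q + kV = 5.144e+08 + 32·5.59e+06 = 6.933e+08 m³/yr.
C = 127/6.933e+08 = 1.832e-07 kg/m³ = 0.0001832 mg/L = 0.1832 µg/L.

0.183 µg/L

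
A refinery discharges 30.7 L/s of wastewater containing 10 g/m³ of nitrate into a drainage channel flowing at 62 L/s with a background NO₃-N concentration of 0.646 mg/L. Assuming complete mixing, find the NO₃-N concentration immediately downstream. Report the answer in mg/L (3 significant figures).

3.74 mg/L

30.7 L/s = 0.0307 m³/s.
62 L/s = 0.062 m³/s.
By mass balance at complete mixing, C = (0.0307·10 + 0.062·0.646) / (0.0307 + 0.062) = 0.3471/0.0927 = 3.744 mg/L.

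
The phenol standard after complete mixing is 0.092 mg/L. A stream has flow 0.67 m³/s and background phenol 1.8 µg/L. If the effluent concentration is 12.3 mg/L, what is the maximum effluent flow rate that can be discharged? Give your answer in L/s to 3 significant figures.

1.8 µg/L = 0.0018 mg/L.
Mass balance at complete mixing: C_std·(Q_w + Q_r) = Q_w·C_e + Q_r·C_b.
Rearranging, Q_w = Q_r·(C_std − C_b)/(C_e − C_std) = 0.67·(0.092 − 0.0018) / (12.3 − 0.092) = 0.00495 m³/s.
= 4.95 L/s.

4.95 L/s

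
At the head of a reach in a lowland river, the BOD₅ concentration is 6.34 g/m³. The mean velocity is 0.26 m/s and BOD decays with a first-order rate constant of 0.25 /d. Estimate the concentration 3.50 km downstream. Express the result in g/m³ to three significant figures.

6.10 g/m³

Travel time t = 3.50 km / 0.26 m/s = 3500/0.26 = 1.346e+04 s = 0.1558 d.
First-order decay: C = 6.34·exp(−0.25·0.1558) = 6.34·0.9618 = 6.098 g/m³.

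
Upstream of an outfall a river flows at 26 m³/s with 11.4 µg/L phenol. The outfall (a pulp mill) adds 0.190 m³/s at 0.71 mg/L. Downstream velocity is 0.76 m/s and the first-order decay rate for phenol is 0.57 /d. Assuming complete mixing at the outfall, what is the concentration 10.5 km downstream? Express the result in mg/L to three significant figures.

11.4 µg/L = 0.0114 mg/L.
After complete mixing, C₀ = (0.19·0.71 + 26·0.0114) / 26.19 = 0.01647 mg/L.
Travel time t = 1.05e+04 m / 0.76 m/s = 1.382e+04 s = 0.1599 d.
C = 0.01647·exp(−0.57·0.1599) = 0.01647·0.9129 = 0.01503 mg/L.

0.0150 mg/L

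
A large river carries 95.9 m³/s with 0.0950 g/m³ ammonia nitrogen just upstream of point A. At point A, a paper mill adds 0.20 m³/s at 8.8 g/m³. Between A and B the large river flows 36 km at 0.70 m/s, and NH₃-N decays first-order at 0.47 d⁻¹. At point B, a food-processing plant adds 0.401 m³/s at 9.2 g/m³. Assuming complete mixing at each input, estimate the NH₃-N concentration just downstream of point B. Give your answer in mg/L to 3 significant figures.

After input A: C = (95.9·0.095 + 0.2·8.8) / 96.1 = 0.1131 mg/L.
Over the 36 km reach to input B (t = 5.143e+04 s = 0.5952 d), decay gives C = 0.1131·exp(−0.47·0.5952) = 0.08551 mg/L.
After input B: C = (96.1·0.08551 + 0.401·9.2) / 96.5 = 0.1234 mg/L.

0.123 mg/L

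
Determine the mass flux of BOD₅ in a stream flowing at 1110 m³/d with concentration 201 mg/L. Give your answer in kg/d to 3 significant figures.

1110 m³/d = 0.01285 m³/s.
Mass flux = Q·C = 0.01285 m³/s × 201 g/m³ = 2.582 g/s.
= 2.582 g/s × 86.4 = 223.1 kg/d.

223 kg/d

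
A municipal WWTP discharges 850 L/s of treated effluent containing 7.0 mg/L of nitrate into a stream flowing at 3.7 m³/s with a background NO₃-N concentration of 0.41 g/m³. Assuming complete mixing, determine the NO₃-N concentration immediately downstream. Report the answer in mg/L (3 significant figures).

850 L/s = 0.85 m³/s.
Flow-weighted mixing gives C = (0.85·7 + 3.7·0.41) / (0.85 + 3.7) = 7.467/4.55 = 1.641 mg/L.

1.64 mg/L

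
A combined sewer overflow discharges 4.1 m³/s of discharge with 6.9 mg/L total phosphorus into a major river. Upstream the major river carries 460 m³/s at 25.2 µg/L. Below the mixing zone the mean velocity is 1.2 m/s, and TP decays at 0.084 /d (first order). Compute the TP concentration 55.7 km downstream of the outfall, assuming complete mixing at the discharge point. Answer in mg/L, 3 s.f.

25.2 µg/L = 0.0252 mg/L.
After complete mixing, C₀ = (4.1·6.9 + 460·0.0252) / 464.1 = 0.08593 mg/L.
Travel time t = 5.57e+04 m / 1.2 m/s = 4.642e+04 s = 0.5372 d.
C = 0.08593·exp(−0.084·0.5372) = 0.08593·0.9559 = 0.08214 mg/L.

0.0821 mg/L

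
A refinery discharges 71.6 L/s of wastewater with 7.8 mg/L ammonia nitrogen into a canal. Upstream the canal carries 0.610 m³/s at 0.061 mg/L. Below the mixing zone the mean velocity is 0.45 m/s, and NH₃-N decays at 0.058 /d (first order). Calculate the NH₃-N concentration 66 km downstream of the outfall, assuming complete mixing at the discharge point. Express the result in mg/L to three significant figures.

71.6 L/s = 0.0716 m³/s.
After complete mixing, C₀ = (0.0716·7.8 + 0.61·0.061) / 0.6816 = 0.874 mg/L.
Travel time t = 6.6e+04 m / 0.45 m/s = 1.467e+05 s = 1.698 d.
C = 0.874·exp(−0.058·1.698) = 0.874·0.9062 = 0.792 mg/L.

0.792 mg/L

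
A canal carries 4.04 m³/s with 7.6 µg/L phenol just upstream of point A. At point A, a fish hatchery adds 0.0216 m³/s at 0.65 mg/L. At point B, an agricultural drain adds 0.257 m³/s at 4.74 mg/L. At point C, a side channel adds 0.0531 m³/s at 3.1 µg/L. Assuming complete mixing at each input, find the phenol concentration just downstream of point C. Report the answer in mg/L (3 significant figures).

0.289 mg/L

7.6 µg/L = 0.0076 mg/L.
After input A: C = (4.04·0.0076 + 0.0216·0.65) / 4.062 = 0.01102 mg/L.
After input B: C = (4.062·0.01102 + 0.257·4.74) / 4.319 = 0.2924 mg/L.
3.1 µg/L = 0.0031 mg/L.
After input C: C = (4.319·0.2924 + 0.0531·0.0031) / 4.372 = 0.2889 mg/L.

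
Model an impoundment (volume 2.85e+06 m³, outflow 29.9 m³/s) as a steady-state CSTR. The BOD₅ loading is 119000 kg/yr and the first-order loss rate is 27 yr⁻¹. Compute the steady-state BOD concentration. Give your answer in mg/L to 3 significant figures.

Outflow Q = 29.9 m³/s × 3.156e+07 s/yr = 9.436e+08 m³/yr.
Steady-state CSTR mass balance: W = Q·C + k·V·C, so C = W/(Q + kV).
Q + kV = 9.436e+08 + 27·2.85e+06 = 1.021e+09 m³/yr.
C = 119000/1.021e+09 = 0.0001166 kg/m³ = 0.1166 mg/L.

0.117 mg/L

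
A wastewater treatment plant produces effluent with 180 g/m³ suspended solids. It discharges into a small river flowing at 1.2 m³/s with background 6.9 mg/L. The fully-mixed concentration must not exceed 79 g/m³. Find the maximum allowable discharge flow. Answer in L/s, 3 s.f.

857 L/s

Mass balance at complete mixing: C_std·(Q_w + Q_r) = Q_w·C_e + Q_r·C_b.
Rearranging, Q_w = Q_r·(C_std − C_b)/(C_e − C_std) = 1.2·(79 − 6.9) / (180 − 79) = 0.8566 m³/s.
= 856.6 L/s.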